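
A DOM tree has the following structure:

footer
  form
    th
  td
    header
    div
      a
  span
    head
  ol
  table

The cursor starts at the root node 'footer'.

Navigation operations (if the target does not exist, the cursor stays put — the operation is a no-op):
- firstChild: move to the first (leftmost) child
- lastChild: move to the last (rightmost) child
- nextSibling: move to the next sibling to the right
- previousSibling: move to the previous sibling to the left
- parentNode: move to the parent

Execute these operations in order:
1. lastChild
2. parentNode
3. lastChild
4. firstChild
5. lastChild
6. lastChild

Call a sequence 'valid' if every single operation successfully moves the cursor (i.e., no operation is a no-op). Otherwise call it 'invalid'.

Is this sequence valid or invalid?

Answer: invalid

Derivation:
After 1 (lastChild): table
After 2 (parentNode): footer
After 3 (lastChild): table
After 4 (firstChild): table (no-op, stayed)
After 5 (lastChild): table (no-op, stayed)
After 6 (lastChild): table (no-op, stayed)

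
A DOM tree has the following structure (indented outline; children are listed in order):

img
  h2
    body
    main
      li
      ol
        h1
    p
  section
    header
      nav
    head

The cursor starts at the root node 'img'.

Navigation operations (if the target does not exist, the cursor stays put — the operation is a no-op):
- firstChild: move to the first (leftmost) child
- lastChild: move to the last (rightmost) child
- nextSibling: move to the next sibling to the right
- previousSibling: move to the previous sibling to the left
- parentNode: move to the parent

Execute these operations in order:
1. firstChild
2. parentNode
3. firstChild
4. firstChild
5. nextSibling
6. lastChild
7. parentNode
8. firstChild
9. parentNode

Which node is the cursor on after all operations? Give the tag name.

Answer: main

Derivation:
After 1 (firstChild): h2
After 2 (parentNode): img
After 3 (firstChild): h2
After 4 (firstChild): body
After 5 (nextSibling): main
After 6 (lastChild): ol
After 7 (parentNode): main
After 8 (firstChild): li
After 9 (parentNode): main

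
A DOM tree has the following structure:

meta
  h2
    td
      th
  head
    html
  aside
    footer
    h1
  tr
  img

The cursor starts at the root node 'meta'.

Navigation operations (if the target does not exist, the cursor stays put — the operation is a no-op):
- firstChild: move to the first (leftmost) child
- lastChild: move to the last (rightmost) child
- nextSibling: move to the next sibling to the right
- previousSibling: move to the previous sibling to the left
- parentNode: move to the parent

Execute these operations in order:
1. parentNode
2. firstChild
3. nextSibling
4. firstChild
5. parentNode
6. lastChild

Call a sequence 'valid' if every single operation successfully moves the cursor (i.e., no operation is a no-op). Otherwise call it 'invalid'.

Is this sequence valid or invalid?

After 1 (parentNode): meta (no-op, stayed)
After 2 (firstChild): h2
After 3 (nextSibling): head
After 4 (firstChild): html
After 5 (parentNode): head
After 6 (lastChild): html

Answer: invalid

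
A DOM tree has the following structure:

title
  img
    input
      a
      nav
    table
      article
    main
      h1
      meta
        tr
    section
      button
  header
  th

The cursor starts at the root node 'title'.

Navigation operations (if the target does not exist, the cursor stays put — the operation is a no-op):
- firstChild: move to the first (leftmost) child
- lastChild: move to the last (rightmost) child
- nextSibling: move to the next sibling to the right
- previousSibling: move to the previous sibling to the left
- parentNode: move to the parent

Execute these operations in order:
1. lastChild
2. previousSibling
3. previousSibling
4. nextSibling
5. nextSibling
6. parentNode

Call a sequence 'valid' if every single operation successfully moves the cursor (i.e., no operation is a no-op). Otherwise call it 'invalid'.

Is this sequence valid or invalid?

Answer: valid

Derivation:
After 1 (lastChild): th
After 2 (previousSibling): header
After 3 (previousSibling): img
After 4 (nextSibling): header
After 5 (nextSibling): th
After 6 (parentNode): title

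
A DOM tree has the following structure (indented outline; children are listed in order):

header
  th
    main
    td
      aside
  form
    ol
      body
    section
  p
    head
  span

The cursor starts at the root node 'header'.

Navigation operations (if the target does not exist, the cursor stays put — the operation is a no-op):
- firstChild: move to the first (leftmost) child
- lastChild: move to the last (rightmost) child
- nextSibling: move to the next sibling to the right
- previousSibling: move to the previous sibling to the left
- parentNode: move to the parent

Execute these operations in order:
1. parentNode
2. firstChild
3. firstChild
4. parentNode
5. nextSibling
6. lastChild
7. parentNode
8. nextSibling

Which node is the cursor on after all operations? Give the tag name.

After 1 (parentNode): header (no-op, stayed)
After 2 (firstChild): th
After 3 (firstChild): main
After 4 (parentNode): th
After 5 (nextSibling): form
After 6 (lastChild): section
After 7 (parentNode): form
After 8 (nextSibling): p

Answer: p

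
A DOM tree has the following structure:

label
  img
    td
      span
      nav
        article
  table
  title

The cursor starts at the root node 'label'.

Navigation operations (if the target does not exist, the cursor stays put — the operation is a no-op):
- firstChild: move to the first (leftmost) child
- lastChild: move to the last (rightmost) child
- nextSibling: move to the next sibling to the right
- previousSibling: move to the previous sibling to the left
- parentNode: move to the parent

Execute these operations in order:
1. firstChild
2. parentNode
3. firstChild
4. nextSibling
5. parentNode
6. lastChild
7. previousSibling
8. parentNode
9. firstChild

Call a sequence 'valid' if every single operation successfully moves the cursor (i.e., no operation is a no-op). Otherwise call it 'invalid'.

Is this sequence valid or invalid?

After 1 (firstChild): img
After 2 (parentNode): label
After 3 (firstChild): img
After 4 (nextSibling): table
After 5 (parentNode): label
After 6 (lastChild): title
After 7 (previousSibling): table
After 8 (parentNode): label
After 9 (firstChild): img

Answer: valid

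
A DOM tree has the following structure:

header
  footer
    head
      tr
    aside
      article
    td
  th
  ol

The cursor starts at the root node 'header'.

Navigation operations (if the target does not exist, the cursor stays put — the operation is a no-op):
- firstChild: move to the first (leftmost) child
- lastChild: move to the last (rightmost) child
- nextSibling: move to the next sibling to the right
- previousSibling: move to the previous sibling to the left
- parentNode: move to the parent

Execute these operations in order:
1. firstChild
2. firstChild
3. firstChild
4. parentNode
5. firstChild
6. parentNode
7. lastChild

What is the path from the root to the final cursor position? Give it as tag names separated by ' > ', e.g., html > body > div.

Answer: header > footer > head > tr

Derivation:
After 1 (firstChild): footer
After 2 (firstChild): head
After 3 (firstChild): tr
After 4 (parentNode): head
After 5 (firstChild): tr
After 6 (parentNode): head
After 7 (lastChild): tr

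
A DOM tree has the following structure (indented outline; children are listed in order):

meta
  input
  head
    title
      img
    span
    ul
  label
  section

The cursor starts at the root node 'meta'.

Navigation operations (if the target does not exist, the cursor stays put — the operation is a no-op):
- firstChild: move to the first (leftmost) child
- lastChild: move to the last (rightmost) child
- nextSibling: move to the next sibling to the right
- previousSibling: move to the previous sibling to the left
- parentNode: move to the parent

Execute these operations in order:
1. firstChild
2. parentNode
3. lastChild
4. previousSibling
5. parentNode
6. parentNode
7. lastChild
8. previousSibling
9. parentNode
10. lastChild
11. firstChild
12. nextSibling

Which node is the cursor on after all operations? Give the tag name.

After 1 (firstChild): input
After 2 (parentNode): meta
After 3 (lastChild): section
After 4 (previousSibling): label
After 5 (parentNode): meta
After 6 (parentNode): meta (no-op, stayed)
After 7 (lastChild): section
After 8 (previousSibling): label
After 9 (parentNode): meta
After 10 (lastChild): section
After 11 (firstChild): section (no-op, stayed)
After 12 (nextSibling): section (no-op, stayed)

Answer: section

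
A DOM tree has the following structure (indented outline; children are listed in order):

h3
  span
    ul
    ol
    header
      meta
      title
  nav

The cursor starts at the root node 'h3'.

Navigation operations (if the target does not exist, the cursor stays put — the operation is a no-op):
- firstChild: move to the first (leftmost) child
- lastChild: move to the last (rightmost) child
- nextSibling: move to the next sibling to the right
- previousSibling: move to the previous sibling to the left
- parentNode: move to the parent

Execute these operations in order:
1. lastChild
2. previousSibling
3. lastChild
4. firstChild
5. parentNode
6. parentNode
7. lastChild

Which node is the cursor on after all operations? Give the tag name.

Answer: header

Derivation:
After 1 (lastChild): nav
After 2 (previousSibling): span
After 3 (lastChild): header
After 4 (firstChild): meta
After 5 (parentNode): header
After 6 (parentNode): span
After 7 (lastChild): header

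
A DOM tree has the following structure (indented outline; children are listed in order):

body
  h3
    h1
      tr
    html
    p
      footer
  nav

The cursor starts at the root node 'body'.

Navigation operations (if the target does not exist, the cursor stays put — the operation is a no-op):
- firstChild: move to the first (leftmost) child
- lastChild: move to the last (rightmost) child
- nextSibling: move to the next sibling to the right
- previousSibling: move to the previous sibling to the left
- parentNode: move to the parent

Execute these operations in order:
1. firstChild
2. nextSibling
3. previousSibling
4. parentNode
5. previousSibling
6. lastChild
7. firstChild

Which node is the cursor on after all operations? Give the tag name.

After 1 (firstChild): h3
After 2 (nextSibling): nav
After 3 (previousSibling): h3
After 4 (parentNode): body
After 5 (previousSibling): body (no-op, stayed)
After 6 (lastChild): nav
After 7 (firstChild): nav (no-op, stayed)

Answer: nav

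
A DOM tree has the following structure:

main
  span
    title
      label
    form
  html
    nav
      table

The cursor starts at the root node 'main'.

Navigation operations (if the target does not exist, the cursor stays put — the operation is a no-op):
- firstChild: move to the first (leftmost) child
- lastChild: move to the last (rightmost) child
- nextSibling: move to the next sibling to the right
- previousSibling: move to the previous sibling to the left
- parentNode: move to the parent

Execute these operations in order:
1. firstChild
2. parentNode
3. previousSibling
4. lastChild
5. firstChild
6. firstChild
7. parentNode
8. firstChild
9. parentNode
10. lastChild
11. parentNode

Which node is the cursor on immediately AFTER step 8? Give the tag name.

Answer: table

Derivation:
After 1 (firstChild): span
After 2 (parentNode): main
After 3 (previousSibling): main (no-op, stayed)
After 4 (lastChild): html
After 5 (firstChild): nav
After 6 (firstChild): table
After 7 (parentNode): nav
After 8 (firstChild): table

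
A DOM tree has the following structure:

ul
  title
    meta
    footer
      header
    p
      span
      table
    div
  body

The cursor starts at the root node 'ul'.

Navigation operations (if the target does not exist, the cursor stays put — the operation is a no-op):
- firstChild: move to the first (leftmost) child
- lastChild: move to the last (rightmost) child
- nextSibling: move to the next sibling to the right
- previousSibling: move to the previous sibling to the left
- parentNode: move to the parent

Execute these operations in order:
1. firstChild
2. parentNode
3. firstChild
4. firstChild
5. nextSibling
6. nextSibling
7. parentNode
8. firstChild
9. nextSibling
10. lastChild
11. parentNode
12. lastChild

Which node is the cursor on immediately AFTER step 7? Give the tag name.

After 1 (firstChild): title
After 2 (parentNode): ul
After 3 (firstChild): title
After 4 (firstChild): meta
After 5 (nextSibling): footer
After 6 (nextSibling): p
After 7 (parentNode): title

Answer: title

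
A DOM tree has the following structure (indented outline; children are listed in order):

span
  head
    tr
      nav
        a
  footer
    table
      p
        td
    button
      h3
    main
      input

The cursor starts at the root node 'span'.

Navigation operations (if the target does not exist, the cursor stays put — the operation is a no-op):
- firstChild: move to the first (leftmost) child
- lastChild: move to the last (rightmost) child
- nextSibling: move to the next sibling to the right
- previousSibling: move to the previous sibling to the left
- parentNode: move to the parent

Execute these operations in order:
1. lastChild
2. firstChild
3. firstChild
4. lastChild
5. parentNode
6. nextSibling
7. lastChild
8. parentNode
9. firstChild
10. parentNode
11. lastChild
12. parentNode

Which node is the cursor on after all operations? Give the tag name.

Answer: p

Derivation:
After 1 (lastChild): footer
After 2 (firstChild): table
After 3 (firstChild): p
After 4 (lastChild): td
After 5 (parentNode): p
After 6 (nextSibling): p (no-op, stayed)
After 7 (lastChild): td
After 8 (parentNode): p
After 9 (firstChild): td
After 10 (parentNode): p
After 11 (lastChild): td
After 12 (parentNode): p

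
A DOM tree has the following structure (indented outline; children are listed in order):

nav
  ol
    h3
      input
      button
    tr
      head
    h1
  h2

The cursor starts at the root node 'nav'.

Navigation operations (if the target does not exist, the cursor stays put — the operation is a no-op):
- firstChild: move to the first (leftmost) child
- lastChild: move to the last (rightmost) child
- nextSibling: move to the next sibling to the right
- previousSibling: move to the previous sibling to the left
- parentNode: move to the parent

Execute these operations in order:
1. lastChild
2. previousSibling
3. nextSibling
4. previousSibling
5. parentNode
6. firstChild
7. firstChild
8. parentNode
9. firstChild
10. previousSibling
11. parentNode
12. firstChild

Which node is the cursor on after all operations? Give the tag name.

Answer: h3

Derivation:
After 1 (lastChild): h2
After 2 (previousSibling): ol
After 3 (nextSibling): h2
After 4 (previousSibling): ol
After 5 (parentNode): nav
After 6 (firstChild): ol
After 7 (firstChild): h3
After 8 (parentNode): ol
After 9 (firstChild): h3
After 10 (previousSibling): h3 (no-op, stayed)
After 11 (parentNode): ol
After 12 (firstChild): h3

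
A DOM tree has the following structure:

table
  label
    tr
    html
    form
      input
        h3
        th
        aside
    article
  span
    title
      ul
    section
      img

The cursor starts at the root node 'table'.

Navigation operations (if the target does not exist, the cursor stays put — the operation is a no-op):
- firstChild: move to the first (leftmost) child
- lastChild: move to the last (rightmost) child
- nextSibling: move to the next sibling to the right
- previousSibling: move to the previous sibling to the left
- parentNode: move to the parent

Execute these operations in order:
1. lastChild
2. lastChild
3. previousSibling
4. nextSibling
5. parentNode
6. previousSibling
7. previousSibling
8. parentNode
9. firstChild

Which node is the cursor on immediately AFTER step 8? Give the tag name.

Answer: table

Derivation:
After 1 (lastChild): span
After 2 (lastChild): section
After 3 (previousSibling): title
After 4 (nextSibling): section
After 5 (parentNode): span
After 6 (previousSibling): label
After 7 (previousSibling): label (no-op, stayed)
After 8 (parentNode): table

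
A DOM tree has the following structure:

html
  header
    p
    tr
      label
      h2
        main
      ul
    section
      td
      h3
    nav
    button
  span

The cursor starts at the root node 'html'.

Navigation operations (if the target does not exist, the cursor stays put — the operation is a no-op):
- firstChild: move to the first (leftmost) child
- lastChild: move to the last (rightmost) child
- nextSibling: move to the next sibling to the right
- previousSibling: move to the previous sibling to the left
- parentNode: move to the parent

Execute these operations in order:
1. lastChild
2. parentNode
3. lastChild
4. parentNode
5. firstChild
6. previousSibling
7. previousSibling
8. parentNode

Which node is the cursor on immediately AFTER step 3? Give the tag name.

Answer: span

Derivation:
After 1 (lastChild): span
After 2 (parentNode): html
After 3 (lastChild): span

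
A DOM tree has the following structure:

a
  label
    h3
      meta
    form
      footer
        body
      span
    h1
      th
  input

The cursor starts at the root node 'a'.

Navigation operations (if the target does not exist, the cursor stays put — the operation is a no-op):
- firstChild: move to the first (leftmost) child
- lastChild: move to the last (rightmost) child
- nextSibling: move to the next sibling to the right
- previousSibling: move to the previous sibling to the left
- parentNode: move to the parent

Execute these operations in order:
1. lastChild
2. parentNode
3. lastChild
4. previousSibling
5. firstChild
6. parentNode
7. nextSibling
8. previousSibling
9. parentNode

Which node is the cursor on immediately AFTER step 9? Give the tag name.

Answer: a

Derivation:
After 1 (lastChild): input
After 2 (parentNode): a
After 3 (lastChild): input
After 4 (previousSibling): label
After 5 (firstChild): h3
After 6 (parentNode): label
After 7 (nextSibling): input
After 8 (previousSibling): label
After 9 (parentNode): a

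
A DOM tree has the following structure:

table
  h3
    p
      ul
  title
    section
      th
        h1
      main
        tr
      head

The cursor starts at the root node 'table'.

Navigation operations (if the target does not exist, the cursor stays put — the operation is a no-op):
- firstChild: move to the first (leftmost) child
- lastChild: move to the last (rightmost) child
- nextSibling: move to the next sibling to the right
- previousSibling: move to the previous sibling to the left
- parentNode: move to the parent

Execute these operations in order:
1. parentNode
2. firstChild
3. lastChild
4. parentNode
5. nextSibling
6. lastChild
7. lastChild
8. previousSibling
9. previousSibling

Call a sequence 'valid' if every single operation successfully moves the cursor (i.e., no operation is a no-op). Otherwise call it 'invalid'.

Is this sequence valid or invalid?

After 1 (parentNode): table (no-op, stayed)
After 2 (firstChild): h3
After 3 (lastChild): p
After 4 (parentNode): h3
After 5 (nextSibling): title
After 6 (lastChild): section
After 7 (lastChild): head
After 8 (previousSibling): main
After 9 (previousSibling): th

Answer: invalid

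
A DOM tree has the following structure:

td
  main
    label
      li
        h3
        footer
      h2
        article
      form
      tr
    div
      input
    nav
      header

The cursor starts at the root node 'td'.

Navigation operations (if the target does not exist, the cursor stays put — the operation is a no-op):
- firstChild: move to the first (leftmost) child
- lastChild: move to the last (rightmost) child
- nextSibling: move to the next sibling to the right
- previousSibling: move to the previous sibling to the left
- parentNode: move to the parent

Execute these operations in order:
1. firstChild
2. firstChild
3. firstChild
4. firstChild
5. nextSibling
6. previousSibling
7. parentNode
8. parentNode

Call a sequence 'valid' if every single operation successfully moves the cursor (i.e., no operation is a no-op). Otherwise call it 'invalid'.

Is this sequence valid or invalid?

Answer: valid

Derivation:
After 1 (firstChild): main
After 2 (firstChild): label
After 3 (firstChild): li
After 4 (firstChild): h3
After 5 (nextSibling): footer
After 6 (previousSibling): h3
After 7 (parentNode): li
After 8 (parentNode): label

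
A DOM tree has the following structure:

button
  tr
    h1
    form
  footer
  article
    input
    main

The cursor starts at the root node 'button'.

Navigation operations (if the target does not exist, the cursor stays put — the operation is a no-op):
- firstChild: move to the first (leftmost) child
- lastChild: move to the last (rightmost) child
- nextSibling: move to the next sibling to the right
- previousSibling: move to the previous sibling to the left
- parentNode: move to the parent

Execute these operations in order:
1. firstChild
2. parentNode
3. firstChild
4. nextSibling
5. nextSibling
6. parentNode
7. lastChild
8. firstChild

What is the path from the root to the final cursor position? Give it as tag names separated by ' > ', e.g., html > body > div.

Answer: button > article > input

Derivation:
After 1 (firstChild): tr
After 2 (parentNode): button
After 3 (firstChild): tr
After 4 (nextSibling): footer
After 5 (nextSibling): article
After 6 (parentNode): button
After 7 (lastChild): article
After 8 (firstChild): input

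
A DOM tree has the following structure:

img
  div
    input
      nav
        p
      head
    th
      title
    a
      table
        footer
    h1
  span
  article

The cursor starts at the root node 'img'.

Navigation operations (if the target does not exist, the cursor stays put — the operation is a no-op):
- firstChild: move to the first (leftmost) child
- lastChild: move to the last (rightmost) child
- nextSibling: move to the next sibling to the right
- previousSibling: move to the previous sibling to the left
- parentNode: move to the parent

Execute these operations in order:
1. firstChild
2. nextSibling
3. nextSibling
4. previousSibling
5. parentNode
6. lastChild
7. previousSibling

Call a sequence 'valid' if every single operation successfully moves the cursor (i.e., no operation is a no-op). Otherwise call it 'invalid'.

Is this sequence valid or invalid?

Answer: valid

Derivation:
After 1 (firstChild): div
After 2 (nextSibling): span
After 3 (nextSibling): article
After 4 (previousSibling): span
After 5 (parentNode): img
After 6 (lastChild): article
After 7 (previousSibling): span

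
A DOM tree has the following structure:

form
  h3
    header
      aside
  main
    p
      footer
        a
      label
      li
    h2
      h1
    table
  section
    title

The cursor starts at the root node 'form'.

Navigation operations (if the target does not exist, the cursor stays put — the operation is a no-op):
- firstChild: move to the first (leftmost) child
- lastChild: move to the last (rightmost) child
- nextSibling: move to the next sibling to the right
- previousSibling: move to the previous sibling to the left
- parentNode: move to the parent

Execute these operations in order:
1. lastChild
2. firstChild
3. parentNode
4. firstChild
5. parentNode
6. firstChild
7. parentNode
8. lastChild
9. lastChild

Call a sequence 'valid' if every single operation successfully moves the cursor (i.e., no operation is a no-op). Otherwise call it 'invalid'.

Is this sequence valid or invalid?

Answer: invalid

Derivation:
After 1 (lastChild): section
After 2 (firstChild): title
After 3 (parentNode): section
After 4 (firstChild): title
After 5 (parentNode): section
After 6 (firstChild): title
After 7 (parentNode): section
After 8 (lastChild): title
After 9 (lastChild): title (no-op, stayed)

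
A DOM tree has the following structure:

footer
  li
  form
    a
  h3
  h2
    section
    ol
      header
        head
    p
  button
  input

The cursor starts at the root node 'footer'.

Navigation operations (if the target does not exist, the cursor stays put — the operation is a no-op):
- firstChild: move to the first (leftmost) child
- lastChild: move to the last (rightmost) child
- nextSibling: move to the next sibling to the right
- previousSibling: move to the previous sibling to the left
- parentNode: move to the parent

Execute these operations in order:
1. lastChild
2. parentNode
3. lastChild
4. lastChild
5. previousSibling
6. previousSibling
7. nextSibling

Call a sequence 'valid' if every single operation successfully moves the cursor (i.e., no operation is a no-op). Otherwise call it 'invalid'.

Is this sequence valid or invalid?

After 1 (lastChild): input
After 2 (parentNode): footer
After 3 (lastChild): input
After 4 (lastChild): input (no-op, stayed)
After 5 (previousSibling): button
After 6 (previousSibling): h2
After 7 (nextSibling): button

Answer: invalid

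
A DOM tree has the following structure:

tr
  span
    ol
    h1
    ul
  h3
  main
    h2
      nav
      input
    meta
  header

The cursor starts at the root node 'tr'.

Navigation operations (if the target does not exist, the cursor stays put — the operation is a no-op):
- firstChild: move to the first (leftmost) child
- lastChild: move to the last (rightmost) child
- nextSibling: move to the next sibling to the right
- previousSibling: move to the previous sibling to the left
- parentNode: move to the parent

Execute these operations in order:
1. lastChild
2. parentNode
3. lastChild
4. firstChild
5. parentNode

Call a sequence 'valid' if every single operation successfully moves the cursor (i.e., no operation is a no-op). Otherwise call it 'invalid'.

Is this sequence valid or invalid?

Answer: invalid

Derivation:
After 1 (lastChild): header
After 2 (parentNode): tr
After 3 (lastChild): header
After 4 (firstChild): header (no-op, stayed)
After 5 (parentNode): tr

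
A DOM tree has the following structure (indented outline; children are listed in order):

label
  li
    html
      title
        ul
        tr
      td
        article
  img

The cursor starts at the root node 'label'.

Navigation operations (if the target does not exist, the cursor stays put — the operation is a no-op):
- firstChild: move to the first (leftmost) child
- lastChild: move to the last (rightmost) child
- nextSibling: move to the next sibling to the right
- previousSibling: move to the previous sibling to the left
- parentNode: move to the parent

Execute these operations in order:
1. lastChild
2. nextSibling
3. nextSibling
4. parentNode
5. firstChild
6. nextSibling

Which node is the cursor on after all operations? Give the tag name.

After 1 (lastChild): img
After 2 (nextSibling): img (no-op, stayed)
After 3 (nextSibling): img (no-op, stayed)
After 4 (parentNode): label
After 5 (firstChild): li
After 6 (nextSibling): img

Answer: img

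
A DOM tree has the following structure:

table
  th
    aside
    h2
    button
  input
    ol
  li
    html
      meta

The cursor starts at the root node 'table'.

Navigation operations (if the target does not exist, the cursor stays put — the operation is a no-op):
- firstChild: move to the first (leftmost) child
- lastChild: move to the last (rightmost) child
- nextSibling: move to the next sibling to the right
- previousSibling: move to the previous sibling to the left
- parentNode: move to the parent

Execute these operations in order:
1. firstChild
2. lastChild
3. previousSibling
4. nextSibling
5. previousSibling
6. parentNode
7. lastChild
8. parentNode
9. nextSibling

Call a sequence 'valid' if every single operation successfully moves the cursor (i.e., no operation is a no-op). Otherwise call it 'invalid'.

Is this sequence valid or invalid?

After 1 (firstChild): th
After 2 (lastChild): button
After 3 (previousSibling): h2
After 4 (nextSibling): button
After 5 (previousSibling): h2
After 6 (parentNode): th
After 7 (lastChild): button
After 8 (parentNode): th
After 9 (nextSibling): input

Answer: valid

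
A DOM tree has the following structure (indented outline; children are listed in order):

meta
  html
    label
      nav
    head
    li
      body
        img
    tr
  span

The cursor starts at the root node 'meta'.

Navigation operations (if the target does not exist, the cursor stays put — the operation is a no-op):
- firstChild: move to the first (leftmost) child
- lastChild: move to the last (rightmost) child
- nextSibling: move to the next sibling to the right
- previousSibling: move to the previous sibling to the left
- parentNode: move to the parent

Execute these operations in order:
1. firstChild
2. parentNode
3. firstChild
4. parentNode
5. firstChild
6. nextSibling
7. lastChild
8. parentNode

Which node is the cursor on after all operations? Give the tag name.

Answer: meta

Derivation:
After 1 (firstChild): html
After 2 (parentNode): meta
After 3 (firstChild): html
After 4 (parentNode): meta
After 5 (firstChild): html
After 6 (nextSibling): span
After 7 (lastChild): span (no-op, stayed)
After 8 (parentNode): meta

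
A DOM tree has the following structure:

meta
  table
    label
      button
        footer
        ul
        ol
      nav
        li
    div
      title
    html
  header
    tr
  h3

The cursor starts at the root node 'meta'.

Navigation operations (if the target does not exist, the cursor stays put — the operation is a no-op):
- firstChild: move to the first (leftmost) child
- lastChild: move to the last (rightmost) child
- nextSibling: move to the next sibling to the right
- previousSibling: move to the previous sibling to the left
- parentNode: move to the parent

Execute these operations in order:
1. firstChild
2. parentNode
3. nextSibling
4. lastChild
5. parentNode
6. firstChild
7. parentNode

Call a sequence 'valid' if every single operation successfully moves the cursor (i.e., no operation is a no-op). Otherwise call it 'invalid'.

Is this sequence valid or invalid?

Answer: invalid

Derivation:
After 1 (firstChild): table
After 2 (parentNode): meta
After 3 (nextSibling): meta (no-op, stayed)
After 4 (lastChild): h3
After 5 (parentNode): meta
After 6 (firstChild): table
After 7 (parentNode): meta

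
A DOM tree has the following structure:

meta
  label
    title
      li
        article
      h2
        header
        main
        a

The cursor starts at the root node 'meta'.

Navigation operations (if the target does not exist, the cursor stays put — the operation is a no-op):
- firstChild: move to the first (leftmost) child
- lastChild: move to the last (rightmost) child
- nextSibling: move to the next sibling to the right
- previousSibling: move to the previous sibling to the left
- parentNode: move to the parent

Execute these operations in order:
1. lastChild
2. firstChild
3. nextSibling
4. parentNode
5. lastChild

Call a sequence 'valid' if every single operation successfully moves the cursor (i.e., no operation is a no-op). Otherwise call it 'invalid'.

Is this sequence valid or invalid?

Answer: invalid

Derivation:
After 1 (lastChild): label
After 2 (firstChild): title
After 3 (nextSibling): title (no-op, stayed)
After 4 (parentNode): label
After 5 (lastChild): title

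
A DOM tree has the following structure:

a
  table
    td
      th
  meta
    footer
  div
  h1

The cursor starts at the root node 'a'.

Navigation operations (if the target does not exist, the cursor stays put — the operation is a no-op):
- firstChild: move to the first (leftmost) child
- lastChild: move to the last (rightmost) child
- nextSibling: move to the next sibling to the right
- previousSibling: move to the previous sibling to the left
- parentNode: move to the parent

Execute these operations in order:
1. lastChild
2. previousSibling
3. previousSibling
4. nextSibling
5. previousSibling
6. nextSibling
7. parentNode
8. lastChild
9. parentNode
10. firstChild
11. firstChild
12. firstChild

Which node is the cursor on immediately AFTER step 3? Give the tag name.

Answer: meta

Derivation:
After 1 (lastChild): h1
After 2 (previousSibling): div
After 3 (previousSibling): meta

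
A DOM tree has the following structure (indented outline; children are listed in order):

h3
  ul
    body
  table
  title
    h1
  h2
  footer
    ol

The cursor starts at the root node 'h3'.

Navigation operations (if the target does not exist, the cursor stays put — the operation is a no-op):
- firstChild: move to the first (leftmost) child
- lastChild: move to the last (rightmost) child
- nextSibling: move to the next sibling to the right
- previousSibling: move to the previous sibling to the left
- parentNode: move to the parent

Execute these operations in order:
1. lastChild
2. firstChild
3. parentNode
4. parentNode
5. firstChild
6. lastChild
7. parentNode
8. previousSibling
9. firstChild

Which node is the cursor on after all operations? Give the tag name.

After 1 (lastChild): footer
After 2 (firstChild): ol
After 3 (parentNode): footer
After 4 (parentNode): h3
After 5 (firstChild): ul
After 6 (lastChild): body
After 7 (parentNode): ul
After 8 (previousSibling): ul (no-op, stayed)
After 9 (firstChild): body

Answer: body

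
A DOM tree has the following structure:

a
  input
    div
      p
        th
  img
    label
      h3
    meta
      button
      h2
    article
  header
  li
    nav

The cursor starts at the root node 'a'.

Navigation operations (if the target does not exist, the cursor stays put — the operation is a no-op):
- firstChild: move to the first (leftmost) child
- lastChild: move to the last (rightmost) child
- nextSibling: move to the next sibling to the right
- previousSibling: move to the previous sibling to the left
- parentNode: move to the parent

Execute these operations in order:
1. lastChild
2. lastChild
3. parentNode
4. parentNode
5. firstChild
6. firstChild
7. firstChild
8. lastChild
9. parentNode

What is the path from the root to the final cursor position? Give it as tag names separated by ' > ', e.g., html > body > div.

After 1 (lastChild): li
After 2 (lastChild): nav
After 3 (parentNode): li
After 4 (parentNode): a
After 5 (firstChild): input
After 6 (firstChild): div
After 7 (firstChild): p
After 8 (lastChild): th
After 9 (parentNode): p

Answer: a > input > div > p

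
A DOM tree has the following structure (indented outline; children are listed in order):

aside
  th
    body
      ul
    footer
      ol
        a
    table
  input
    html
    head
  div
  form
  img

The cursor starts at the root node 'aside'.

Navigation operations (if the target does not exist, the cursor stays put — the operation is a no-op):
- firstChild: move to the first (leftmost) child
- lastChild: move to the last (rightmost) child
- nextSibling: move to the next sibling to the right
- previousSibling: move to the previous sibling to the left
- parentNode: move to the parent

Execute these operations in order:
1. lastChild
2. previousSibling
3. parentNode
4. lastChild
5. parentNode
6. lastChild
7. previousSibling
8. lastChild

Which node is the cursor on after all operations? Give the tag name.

After 1 (lastChild): img
After 2 (previousSibling): form
After 3 (parentNode): aside
After 4 (lastChild): img
After 5 (parentNode): aside
After 6 (lastChild): img
After 7 (previousSibling): form
After 8 (lastChild): form (no-op, stayed)

Answer: form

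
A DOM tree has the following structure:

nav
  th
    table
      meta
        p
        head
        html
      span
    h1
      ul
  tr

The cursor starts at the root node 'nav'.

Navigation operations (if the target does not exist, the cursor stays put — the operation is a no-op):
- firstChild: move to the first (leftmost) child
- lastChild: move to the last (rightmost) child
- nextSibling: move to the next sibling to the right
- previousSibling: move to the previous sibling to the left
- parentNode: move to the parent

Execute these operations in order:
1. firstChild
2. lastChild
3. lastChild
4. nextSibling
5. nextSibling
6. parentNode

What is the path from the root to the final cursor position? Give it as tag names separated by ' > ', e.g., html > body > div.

Answer: nav > th > h1

Derivation:
After 1 (firstChild): th
After 2 (lastChild): h1
After 3 (lastChild): ul
After 4 (nextSibling): ul (no-op, stayed)
After 5 (nextSibling): ul (no-op, stayed)
After 6 (parentNode): h1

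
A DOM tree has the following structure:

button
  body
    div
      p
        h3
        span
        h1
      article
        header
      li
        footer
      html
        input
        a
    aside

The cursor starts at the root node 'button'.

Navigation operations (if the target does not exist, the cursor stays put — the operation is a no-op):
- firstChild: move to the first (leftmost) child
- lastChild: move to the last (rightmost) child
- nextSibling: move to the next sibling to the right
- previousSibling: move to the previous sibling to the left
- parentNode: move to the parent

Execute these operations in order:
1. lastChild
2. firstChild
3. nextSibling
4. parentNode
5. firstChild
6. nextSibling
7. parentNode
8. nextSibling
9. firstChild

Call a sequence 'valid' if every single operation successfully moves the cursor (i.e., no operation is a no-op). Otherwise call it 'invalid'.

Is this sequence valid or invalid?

Answer: invalid

Derivation:
After 1 (lastChild): body
After 2 (firstChild): div
After 3 (nextSibling): aside
After 4 (parentNode): body
After 5 (firstChild): div
After 6 (nextSibling): aside
After 7 (parentNode): body
After 8 (nextSibling): body (no-op, stayed)
After 9 (firstChild): div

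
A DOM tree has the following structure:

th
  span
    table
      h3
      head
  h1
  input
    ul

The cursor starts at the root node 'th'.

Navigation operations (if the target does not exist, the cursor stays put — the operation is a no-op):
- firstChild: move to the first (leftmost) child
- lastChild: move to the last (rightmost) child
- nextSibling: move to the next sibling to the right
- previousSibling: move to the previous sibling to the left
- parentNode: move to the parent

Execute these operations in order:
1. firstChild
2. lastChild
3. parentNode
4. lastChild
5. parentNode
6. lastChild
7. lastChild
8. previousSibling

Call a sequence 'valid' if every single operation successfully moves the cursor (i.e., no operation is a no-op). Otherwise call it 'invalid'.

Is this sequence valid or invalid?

After 1 (firstChild): span
After 2 (lastChild): table
After 3 (parentNode): span
After 4 (lastChild): table
After 5 (parentNode): span
After 6 (lastChild): table
After 7 (lastChild): head
After 8 (previousSibling): h3

Answer: valid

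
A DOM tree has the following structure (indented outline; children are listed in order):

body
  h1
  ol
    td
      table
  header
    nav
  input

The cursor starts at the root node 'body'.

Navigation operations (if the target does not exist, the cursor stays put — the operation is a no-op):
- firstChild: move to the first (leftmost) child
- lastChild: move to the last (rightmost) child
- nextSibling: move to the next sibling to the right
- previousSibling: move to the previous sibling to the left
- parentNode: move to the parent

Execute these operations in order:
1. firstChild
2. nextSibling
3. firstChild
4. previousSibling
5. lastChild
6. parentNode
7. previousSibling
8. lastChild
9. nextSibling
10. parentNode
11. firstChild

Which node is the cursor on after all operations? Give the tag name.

Answer: table

Derivation:
After 1 (firstChild): h1
After 2 (nextSibling): ol
After 3 (firstChild): td
After 4 (previousSibling): td (no-op, stayed)
After 5 (lastChild): table
After 6 (parentNode): td
After 7 (previousSibling): td (no-op, stayed)
After 8 (lastChild): table
After 9 (nextSibling): table (no-op, stayed)
After 10 (parentNode): td
After 11 (firstChild): table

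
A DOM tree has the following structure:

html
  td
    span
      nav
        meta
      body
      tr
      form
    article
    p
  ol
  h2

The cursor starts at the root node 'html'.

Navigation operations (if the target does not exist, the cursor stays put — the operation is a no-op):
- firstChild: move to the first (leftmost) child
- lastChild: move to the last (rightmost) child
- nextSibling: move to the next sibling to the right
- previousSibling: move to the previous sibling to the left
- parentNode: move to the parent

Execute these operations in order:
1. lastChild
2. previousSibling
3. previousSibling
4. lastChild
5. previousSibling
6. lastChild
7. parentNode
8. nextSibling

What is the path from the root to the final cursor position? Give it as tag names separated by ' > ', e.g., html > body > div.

After 1 (lastChild): h2
After 2 (previousSibling): ol
After 3 (previousSibling): td
After 4 (lastChild): p
After 5 (previousSibling): article
After 6 (lastChild): article (no-op, stayed)
After 7 (parentNode): td
After 8 (nextSibling): ol

Answer: html > ol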